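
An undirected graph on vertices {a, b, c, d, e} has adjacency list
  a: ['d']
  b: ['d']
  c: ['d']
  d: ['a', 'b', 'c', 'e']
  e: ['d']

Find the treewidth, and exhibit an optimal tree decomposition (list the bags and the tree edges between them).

Treewidth 1.
One optimal decomposition is:
Bags: B1 = {d, e}  B2 = {b, d}  B3 = {c, d}  B4 = {a, d}
Tree: B1–B2, B1–B3, B3–B4

Every bag has size at most 2, so the width is 2 − 1 = 1 and tw(G) ≤ 1. Since G has at least one edge (e.g. d–e), it is not an edgeless graph, so tw(G) ≥ 1. The upper and lower bounds meet at 1, so that is the treewidth.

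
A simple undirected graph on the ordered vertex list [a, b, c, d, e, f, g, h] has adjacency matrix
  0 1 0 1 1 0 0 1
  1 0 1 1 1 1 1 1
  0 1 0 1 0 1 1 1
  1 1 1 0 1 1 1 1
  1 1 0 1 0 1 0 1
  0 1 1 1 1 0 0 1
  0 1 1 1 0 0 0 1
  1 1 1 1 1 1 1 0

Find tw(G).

A width-4 tree decomposition is:
Bags: B1 = {b, d, e, f, h}  B2 = {a, b, d, e, h}  B3 = {b, c, d, f, h}  B4 = {b, c, d, g, h}
Tree: B1–B2, B1–B3, B3–B4
Each bag holds 5 vertices, so the decomposition has width 4, which upper-bounds the treewidth. Conversely, {b, c, d, g, h} is a clique of size 5, and the vertices of any clique must share a bag in every tree decomposition; so some bag has ≥ 5 vertices and tw(G) ≥ 4. The upper and lower bounds meet at 4, so that is the treewidth.

4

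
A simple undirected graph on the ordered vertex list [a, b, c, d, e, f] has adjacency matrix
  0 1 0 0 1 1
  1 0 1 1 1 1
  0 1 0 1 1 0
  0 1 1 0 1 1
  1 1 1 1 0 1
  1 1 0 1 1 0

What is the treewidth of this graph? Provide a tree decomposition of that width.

Treewidth 3.
Bags: B1 = {b, d, e, f}  B2 = {b, c, d, e}  B3 = {a, b, e, f}
Tree: B1–B2, B1–B3

The largest bag has 4 vertices, giving width 3; this decomposition certifies tw(G) ≤ 3. For the lower bound, the 4 vertices {b, c, d, e} are pairwise adjacent, and any tree decomposition puts a clique entirely inside one bag — forcing width ≥ 3. Combining the bounds, tw(G) = 3.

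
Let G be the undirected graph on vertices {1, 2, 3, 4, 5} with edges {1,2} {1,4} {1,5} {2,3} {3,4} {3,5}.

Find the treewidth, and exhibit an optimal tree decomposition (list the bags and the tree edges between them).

Treewidth 2.
One such decomposition:
Bags: B1 = {1, 2, 3}  B2 = {1, 3, 5}  B3 = {1, 3, 4}
Tree: B1–B2, B2–B3

The largest bag has 3 vertices, giving width 2; this decomposition certifies tw(G) ≤ 2. Since 3–2–1–5–3 is a cycle in G, G is not acyclic. Forests are exactly the graphs of treewidth ≤ 1, so tw(G) ≥ 2. The upper and lower bounds meet at 2, so that is the treewidth.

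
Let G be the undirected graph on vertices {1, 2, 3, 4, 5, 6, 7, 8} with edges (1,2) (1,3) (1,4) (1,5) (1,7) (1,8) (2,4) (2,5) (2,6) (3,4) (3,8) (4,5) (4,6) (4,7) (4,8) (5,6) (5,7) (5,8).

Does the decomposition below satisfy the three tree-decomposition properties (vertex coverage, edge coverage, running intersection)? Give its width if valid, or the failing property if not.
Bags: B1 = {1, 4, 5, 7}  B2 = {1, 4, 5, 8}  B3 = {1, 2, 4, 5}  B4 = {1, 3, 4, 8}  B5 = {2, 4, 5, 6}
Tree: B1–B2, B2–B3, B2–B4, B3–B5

Vertex coverage: the bags together contain {1, 2, 3, 4, 5, 6, 7, 8}, the full vertex set. Edge coverage: each edge of G has both endpoints in at least one bag. Running intersection: for every vertex, the bags containing it form a connected subtree. All three properties hold, so this is a valid tree decomposition of width max|bag| − 1 = 3, and hence tw(G) ≤ 3.

Yes; width 3.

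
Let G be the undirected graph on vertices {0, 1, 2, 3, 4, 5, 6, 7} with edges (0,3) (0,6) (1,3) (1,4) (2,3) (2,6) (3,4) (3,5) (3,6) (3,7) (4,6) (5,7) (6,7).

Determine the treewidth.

2

A width-2 tree decomposition is:
Bags: B1 = {3, 6, 7}  B2 = {3, 4, 6}  B3 = {3, 5, 7}  B4 = {0, 3, 6}  B5 = {1, 3, 4}  B6 = {2, 3, 6}
Tree: B1–B2, B1–B3, B2–B4, B2–B5, B2–B6
The largest bag has 3 vertices, giving width 2; this decomposition certifies tw(G) ≤ 2. Conversely, {1, 3, 4} is a clique of size 3, and the vertices of any clique must share a bag in every tree decomposition; so some bag has ≥ 3 vertices and tw(G) ≥ 2. Hence tw(G) = 2 exactly.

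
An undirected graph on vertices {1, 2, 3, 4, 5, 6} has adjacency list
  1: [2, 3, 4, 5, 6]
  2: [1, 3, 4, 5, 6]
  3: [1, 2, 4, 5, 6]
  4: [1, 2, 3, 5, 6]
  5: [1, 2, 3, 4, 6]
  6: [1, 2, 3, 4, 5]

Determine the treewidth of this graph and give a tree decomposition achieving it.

With just one bag of size 6, the width is 6 − 1 = 5, so tw(G) ≤ 5. Conversely, {1, 2, 3, 4, 5, 6} is a clique of size 6, and the vertices of any clique must share a bag in every tree decomposition; so some bag has ≥ 6 vertices and tw(G) ≥ 5. Hence tw(G) = 5 exactly.

Treewidth 5.
One such decomposition:
Bags: B1 = {1, 2, 3, 4, 5, 6}
Tree: (single bag)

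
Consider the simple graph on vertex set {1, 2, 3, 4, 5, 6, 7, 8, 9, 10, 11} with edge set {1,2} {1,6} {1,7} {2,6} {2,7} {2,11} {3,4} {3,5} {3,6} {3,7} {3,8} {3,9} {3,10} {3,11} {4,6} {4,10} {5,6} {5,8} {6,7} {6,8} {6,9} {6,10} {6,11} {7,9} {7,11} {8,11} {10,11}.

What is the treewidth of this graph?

A width-3 tree decomposition is:
Bags: B1 = {2, 6, 7, 11}  B2 = {3, 6, 7, 11}  B3 = {1, 2, 6, 7}  B4 = {3, 6, 10, 11}  B5 = {3, 4, 6, 10}  B6 = {3, 6, 7, 9}  B7 = {3, 6, 8, 11}  B8 = {3, 5, 6, 8}
Tree: B1–B2, B1–B3, B2–B4, B4–B5, B2–B6, B2–B7, B7–B8
Every bag has size at most 4, so the width is 4 − 1 = 3 and tw(G) ≤ 3. On the other hand G contains the 4-clique {1, 2, 6, 7}. A clique must lie in a single bag of any decomposition, so no decomposition can have width below 3. The upper and lower bounds meet at 3, so that is the treewidth.

3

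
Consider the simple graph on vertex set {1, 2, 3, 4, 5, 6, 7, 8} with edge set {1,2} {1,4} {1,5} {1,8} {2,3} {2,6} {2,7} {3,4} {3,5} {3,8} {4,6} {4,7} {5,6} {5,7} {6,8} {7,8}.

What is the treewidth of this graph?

A width-4 tree decomposition is:
Bags: B1 = {1, 2, 3, 6, 7}  B2 = {1, 3, 6, 7, 8}  B3 = {1, 3, 4, 6, 7}  B4 = {1, 3, 5, 6, 7}
Tree: B1–B2, B2–B3, B3–B4
Every bag has size at most 5, so the width is 5 − 1 = 4 and tw(G) ≤ 4. For the lower bound: the 5 vertex sets {2,3}, {6,8}, {1,4}, {7}, {5} are disjoint, each induces a connected subgraph, and every pair is joined by at least one edge of G. Contracting each set to a single vertex therefore yields K_{5} as a minor, and since treewidth is minor-monotone, tw(G) ≥ tw(K_{5}) = 4. Hence tw(G) = 4 exactly.

4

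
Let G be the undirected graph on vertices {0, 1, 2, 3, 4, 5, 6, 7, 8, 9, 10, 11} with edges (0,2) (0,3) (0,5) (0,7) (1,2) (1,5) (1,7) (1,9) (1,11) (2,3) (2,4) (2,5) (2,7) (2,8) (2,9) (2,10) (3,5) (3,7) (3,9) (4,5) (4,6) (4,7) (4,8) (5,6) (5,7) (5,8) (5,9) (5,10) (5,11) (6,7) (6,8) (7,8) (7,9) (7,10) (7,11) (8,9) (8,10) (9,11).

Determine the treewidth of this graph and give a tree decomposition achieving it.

Every bag has size at most 5, so the width is 5 − 1 = 4 and tw(G) ≤ 4. Conversely, {0, 2, 3, 5, 7} is a clique of size 5, and the vertices of any clique must share a bag in every tree decomposition; so some bag has ≥ 5 vertices and tw(G) ≥ 4. Hence tw(G) = 4 exactly.

Treewidth 4.
One optimal decomposition is:
Bags: B1 = {2, 5, 7, 8, 10}  B2 = {2, 5, 7, 8, 9}  B3 = {2, 3, 5, 7, 9}  B4 = {2, 4, 5, 7, 8}  B5 = {0, 2, 3, 5, 7}  B6 = {1, 2, 5, 7, 9}  B7 = {1, 5, 7, 9, 11}  B8 = {4, 5, 6, 7, 8}
Tree: B1–B2, B2–B3, B2–B4, B3–B5, B2–B6, B6–B7, B4–B8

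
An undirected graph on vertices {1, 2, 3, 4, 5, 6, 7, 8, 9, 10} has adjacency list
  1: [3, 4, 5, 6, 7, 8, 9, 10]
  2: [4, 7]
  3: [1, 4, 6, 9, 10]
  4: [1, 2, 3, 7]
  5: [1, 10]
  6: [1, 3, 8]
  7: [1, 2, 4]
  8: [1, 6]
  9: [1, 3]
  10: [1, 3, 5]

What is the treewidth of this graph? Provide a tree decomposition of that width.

Treewidth 2.
One optimal decomposition is:
Bags: B1 = {1, 3, 10}  B2 = {1, 5, 10}  B3 = {1, 3, 4}  B4 = {1, 3, 9}  B5 = {1, 3, 6}  B6 = {1, 4, 7}  B7 = {2, 4, 7}  B8 = {1, 6, 8}
Tree: B1–B2, B1–B3, B1–B4, B4–B5, B3–B6, B6–B7, B5–B8

Each bag holds 3 vertices, so the decomposition has width 2, which upper-bounds the treewidth. Conversely, {1, 6, 8} is a clique of size 3, and the vertices of any clique must share a bag in every tree decomposition; so some bag has ≥ 3 vertices and tw(G) ≥ 2. Combining the bounds, tw(G) = 2.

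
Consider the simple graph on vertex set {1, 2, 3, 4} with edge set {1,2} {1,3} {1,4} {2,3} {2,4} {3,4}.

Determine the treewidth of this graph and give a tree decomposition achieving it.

Treewidth 3.
One optimal decomposition is:
Bags: B1 = {1, 2, 3, 4}
Tree: (single bag)

With just one bag of size 4, the width is 4 − 1 = 3, so tw(G) ≤ 3. On the other hand G contains the 4-clique {1, 2, 3, 4}. A clique must lie in a single bag of any decomposition, so no decomposition can have width below 3. Therefore the treewidth is 3.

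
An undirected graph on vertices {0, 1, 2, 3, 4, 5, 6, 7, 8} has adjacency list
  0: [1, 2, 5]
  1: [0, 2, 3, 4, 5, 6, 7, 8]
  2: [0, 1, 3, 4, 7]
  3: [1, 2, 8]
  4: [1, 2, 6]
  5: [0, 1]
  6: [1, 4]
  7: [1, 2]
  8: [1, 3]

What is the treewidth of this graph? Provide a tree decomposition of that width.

Every bag has size at most 3, so the width is 3 − 1 = 2 and tw(G) ≤ 2. For the lower bound, the 3 vertices {1, 3, 8} are pairwise adjacent, and any tree decomposition puts a clique entirely inside one bag — forcing width ≥ 2. Therefore the treewidth is 2.

Treewidth 2.
Bags: B1 = {1, 2, 4}  B2 = {1, 4, 6}  B3 = {1, 2, 7}  B4 = {0, 1, 2}  B5 = {0, 1, 5}  B6 = {1, 2, 3}  B7 = {1, 3, 8}
Tree: B1–B2, B1–B3, B1–B4, B4–B5, B1–B6, B6–B7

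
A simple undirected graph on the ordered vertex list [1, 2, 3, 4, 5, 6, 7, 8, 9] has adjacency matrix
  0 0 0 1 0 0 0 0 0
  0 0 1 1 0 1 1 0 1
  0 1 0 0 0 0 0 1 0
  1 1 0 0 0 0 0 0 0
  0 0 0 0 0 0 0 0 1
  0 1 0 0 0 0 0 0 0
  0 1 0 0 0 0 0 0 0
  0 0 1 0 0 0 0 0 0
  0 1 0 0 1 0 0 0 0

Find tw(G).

1

A width-1 tree decomposition is:
Bags: B1 = {2, 3}  B2 = {2, 7}  B3 = {2, 4}  B4 = {2, 9}  B5 = {2, 6}  B6 = {3, 8}  B7 = {5, 9}  B8 = {1, 4}
Tree: B1–B2, B2–B3, B2–B4, B4–B5, B1–B6, B4–B7, B3–B8
Each bag holds 2 vertices, so the decomposition has width 1, which upper-bounds the treewidth. Since G has at least one edge (e.g. 3–2), it is not an edgeless graph, so tw(G) ≥ 1. Therefore the treewidth is 1.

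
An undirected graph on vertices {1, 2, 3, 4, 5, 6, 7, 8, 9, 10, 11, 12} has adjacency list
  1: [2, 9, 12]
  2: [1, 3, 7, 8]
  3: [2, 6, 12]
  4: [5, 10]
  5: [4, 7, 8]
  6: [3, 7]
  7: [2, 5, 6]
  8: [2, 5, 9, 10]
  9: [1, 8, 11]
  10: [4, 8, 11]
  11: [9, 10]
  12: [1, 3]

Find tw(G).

3

A width-3 tree decomposition is:
Bags: B1 = {1, 3, 6, 12}  B2 = {1, 2, 3, 6}  B3 = {1, 2, 6, 7}  B4 = {1, 2, 7, 9}  B5 = {2, 7, 8, 9}  B6 = {5, 7, 8, 9}  B7 = {5, 8, 9, 11}  B8 = {5, 8, 10, 11}  B9 = {4, 5, 10, 11}
Tree: B1–B2, B2–B3, B3–B4, B4–B5, B5–B6, B6–B7, B7–B8, B8–B9
The largest bag has 4 vertices, giving width 3; this decomposition certifies tw(G) ≤ 3. For the lower bound: the 4 vertex sets {3,6,12}, {1}, {2}, {5,7,8,9} are disjoint, each induces a connected subgraph, and every pair is joined by at least one edge of G. Contracting each set to a single vertex therefore yields K_{4} as a minor, and since treewidth is minor-monotone, tw(G) ≥ tw(K_{4}) = 3. The upper and lower bounds meet at 3, so that is the treewidth.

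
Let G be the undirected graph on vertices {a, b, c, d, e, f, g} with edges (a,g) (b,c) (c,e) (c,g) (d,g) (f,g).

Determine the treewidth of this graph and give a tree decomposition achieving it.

The largest bag has 2 vertices, giving width 1; this decomposition certifies tw(G) ≤ 1. G has an edge, so its treewidth is at least 1. The upper and lower bounds meet at 1, so that is the treewidth.

Treewidth 1.
Bags: B1 = {c, g}  B2 = {a, g}  B3 = {f, g}  B4 = {c, e}  B5 = {d, g}  B6 = {b, c}
Tree: B1–B2, B2–B3, B1–B4, B1–B5, B4–B6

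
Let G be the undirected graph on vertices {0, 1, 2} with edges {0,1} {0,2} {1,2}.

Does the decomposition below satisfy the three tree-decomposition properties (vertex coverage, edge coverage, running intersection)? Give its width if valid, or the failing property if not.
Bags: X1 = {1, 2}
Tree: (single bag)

No — vertex 0 appears in no bag.

A tree decomposition must satisfy three properties: every vertex lies in some bag; for every edge, both endpoints lie together in some bag; and for every vertex, the bags containing it form a connected subtree. Here vertex 0 appears in no bag, so the decomposition is invalid.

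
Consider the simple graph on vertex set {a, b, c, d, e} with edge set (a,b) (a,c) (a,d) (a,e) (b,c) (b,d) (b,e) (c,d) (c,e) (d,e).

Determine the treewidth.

4

A width-4 tree decomposition is:
Bags: B1 = {a, b, c, d, e}
Tree: (single bag)
With just one bag of size 5, the width is 5 − 1 = 4, so tw(G) ≤ 4. On the other hand G contains the 5-clique {a, b, c, d, e}. A clique must lie in a single bag of any decomposition, so no decomposition can have width below 4. The upper and lower bounds meet at 4, so that is the treewidth.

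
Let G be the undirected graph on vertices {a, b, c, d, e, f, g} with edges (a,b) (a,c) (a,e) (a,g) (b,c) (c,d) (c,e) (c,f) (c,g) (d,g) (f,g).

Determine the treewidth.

2

A width-2 tree decomposition is:
Bags: B1 = {c, f, g}  B2 = {a, c, g}  B3 = {c, d, g}  B4 = {a, c, e}  B5 = {a, b, c}
Tree: B1–B2, B1–B3, B2–B4, B4–B5
Every bag has size at most 3, so the width is 3 − 1 = 2 and tw(G) ≤ 2. Conversely, {c, d, g} is a clique of size 3, and the vertices of any clique must share a bag in every tree decomposition; so some bag has ≥ 3 vertices and tw(G) ≥ 2. The upper and lower bounds meet at 2, so that is the treewidth.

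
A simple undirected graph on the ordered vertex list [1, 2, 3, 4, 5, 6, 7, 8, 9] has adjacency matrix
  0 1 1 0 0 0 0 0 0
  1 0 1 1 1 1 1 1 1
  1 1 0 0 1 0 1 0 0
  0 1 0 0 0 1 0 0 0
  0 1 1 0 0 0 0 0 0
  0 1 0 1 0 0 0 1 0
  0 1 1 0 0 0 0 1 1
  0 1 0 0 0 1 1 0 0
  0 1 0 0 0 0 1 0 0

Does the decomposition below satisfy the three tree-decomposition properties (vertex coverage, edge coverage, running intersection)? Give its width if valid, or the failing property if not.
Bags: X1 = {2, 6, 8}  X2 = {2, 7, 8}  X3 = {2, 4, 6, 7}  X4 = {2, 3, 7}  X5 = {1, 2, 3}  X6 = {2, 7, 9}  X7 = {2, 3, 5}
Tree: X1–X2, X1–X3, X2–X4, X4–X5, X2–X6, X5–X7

No — bags containing vertex 7 are not connected in the tree.

A tree decomposition must satisfy three properties: every vertex lies in some bag; for every edge, both endpoints lie together in some bag; and for every vertex, the bags containing it form a connected subtree. Here bags containing vertex 7 are not connected in the tree, so the decomposition is invalid.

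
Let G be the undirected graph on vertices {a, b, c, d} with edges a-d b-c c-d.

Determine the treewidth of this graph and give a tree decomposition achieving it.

The largest bag has 2 vertices, giving width 1; this decomposition certifies tw(G) ≤ 1. Since G has at least one edge (e.g. d–c), it is not an edgeless graph, so tw(G) ≥ 1. Hence tw(G) = 1 exactly.

Treewidth 1.
One optimal decomposition is:
Bags: B1 = {c, d}  B2 = {b, c}  B3 = {a, d}
Tree: B1–B2, B1–B3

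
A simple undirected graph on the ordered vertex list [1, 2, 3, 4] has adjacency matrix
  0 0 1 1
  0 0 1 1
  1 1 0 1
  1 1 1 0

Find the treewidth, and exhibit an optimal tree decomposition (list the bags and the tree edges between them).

The largest bag has 3 vertices, giving width 2; this decomposition certifies tw(G) ≤ 2. On the other hand G contains the 3-clique {1, 3, 4}. A clique must lie in a single bag of any decomposition, so no decomposition can have width below 2. The upper and lower bounds meet at 2, so that is the treewidth.

Treewidth 2.
Bags: B1 = {1, 3, 4}  B2 = {2, 3, 4}
Tree: B1–B2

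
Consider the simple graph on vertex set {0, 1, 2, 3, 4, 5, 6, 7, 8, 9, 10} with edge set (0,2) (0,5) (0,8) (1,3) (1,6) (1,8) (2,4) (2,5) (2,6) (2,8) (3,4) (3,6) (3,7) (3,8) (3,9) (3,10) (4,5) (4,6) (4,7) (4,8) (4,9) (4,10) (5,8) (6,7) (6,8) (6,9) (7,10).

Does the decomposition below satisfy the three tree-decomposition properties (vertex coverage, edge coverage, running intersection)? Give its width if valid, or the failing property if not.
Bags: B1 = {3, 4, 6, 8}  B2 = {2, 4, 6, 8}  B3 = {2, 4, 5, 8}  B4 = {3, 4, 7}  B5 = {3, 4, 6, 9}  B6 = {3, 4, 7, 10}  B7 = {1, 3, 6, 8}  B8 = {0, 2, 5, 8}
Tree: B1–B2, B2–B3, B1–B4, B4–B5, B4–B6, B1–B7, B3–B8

No — edge (6,7) lies in no bag.

A tree decomposition must satisfy three properties: every vertex lies in some bag; for every edge, both endpoints lie together in some bag; and for every vertex, the bags containing it form a connected subtree. Here edge (6,7) lies in no bag, so the decomposition is invalid.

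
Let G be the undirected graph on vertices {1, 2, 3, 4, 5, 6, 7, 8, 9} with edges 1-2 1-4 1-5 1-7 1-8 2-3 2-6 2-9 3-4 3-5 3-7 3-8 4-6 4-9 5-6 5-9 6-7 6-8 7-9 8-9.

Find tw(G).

A width-4 tree decomposition is:
Bags: B1 = {1, 3, 6, 7, 9}  B2 = {1, 3, 4, 6, 9}  B3 = {1, 2, 3, 6, 9}  B4 = {1, 3, 5, 6, 9}  B5 = {1, 3, 6, 8, 9}
Tree: B1–B2, B2–B3, B3–B4, B4–B5
Each bag holds 5 vertices, so the decomposition has width 4, which upper-bounds the treewidth. For the lower bound: the 5 vertex sets {1,7}, {3,4}, {2,9}, {6}, {5} are disjoint, each induces a connected subgraph, and every pair is joined by at least one edge of G. Contracting each set to a single vertex therefore yields K_{5} as a minor, and since treewidth is minor-monotone, tw(G) ≥ tw(K_{5}) = 4. Therefore the treewidth is 4.

4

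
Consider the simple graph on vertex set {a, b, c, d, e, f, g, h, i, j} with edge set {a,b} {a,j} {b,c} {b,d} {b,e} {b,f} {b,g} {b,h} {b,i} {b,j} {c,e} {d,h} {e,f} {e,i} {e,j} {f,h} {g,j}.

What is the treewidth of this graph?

A width-2 tree decomposition is:
Bags: B1 = {b, e, f}  B2 = {b, e, j}  B3 = {a, b, j}  B4 = {b, g, j}  B5 = {b, f, h}  B6 = {b, e, i}  B7 = {b, d, h}  B8 = {b, c, e}
Tree: B1–B2, B2–B3, B3–B4, B1–B5, B1–B6, B5–B7, B2–B8
Every bag has size at most 3, so the width is 3 − 1 = 2 and tw(G) ≤ 2. Conversely, {b, d, h} is a clique of size 3, and the vertices of any clique must share a bag in every tree decomposition; so some bag has ≥ 3 vertices and tw(G) ≥ 2. Combining the bounds, tw(G) = 2.

2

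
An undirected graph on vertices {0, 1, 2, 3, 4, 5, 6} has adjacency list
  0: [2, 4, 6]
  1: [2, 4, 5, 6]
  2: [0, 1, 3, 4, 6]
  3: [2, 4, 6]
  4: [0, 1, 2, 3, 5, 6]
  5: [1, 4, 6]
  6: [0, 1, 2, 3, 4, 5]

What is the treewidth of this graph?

A width-3 tree decomposition is:
Bags: B1 = {2, 3, 4, 6}  B2 = {1, 2, 4, 6}  B3 = {0, 2, 4, 6}  B4 = {1, 4, 5, 6}
Tree: B1–B2, B2–B3, B2–B4
Each bag holds 4 vertices, so the decomposition has width 3, which upper-bounds the treewidth. Conversely, {0, 2, 4, 6} is a clique of size 4, and the vertices of any clique must share a bag in every tree decomposition; so some bag has ≥ 4 vertices and tw(G) ≥ 3. Combining the bounds, tw(G) = 3.

3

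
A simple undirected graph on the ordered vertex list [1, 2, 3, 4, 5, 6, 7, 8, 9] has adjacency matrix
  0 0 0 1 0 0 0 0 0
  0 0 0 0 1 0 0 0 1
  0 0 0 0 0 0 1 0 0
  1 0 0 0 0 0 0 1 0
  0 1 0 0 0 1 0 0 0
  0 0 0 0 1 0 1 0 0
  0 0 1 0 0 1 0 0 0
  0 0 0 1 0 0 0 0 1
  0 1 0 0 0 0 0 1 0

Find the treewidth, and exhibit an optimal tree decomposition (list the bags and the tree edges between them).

The largest bag has 2 vertices, giving width 1; this decomposition certifies tw(G) ≤ 1. G has an edge, so its treewidth is at least 1. The upper and lower bounds meet at 1, so that is the treewidth.

Treewidth 1.
One optimal decomposition is:
Bags: B1 = {3, 7}  B2 = {6, 7}  B3 = {5, 6}  B4 = {2, 5}  B5 = {2, 9}  B6 = {8, 9}  B7 = {4, 8}  B8 = {1, 4}
Tree: B1–B2, B2–B3, B3–B4, B4–B5, B5–B6, B6–B7, B7–B8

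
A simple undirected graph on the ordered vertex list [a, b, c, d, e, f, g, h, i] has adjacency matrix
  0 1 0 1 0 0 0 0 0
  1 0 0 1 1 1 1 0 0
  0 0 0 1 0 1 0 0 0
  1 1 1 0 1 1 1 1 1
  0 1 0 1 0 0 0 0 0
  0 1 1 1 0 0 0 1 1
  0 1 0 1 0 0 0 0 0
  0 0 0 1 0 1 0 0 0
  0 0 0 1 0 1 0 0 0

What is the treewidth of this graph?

2

A width-2 tree decomposition is:
Bags: B1 = {d, f, i}  B2 = {c, d, f}  B3 = {b, d, f}  B4 = {d, f, h}  B5 = {a, b, d}  B6 = {b, d, g}  B7 = {b, d, e}
Tree: B1–B2, B1–B3, B1–B4, B3–B5, B5–B6, B5–B7
Each bag holds 3 vertices, so the decomposition has width 2, which upper-bounds the treewidth. On the other hand G contains the 3-clique {b, d, g}. A clique must lie in a single bag of any decomposition, so no decomposition can have width below 2. Combining the bounds, tw(G) = 2.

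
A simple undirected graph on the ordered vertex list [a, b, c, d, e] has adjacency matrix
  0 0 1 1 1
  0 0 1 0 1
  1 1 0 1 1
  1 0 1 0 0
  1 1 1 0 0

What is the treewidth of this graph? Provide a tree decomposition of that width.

Treewidth 2.
One optimal decomposition is:
Bags: B1 = {a, c, d}  B2 = {a, c, e}  B3 = {b, c, e}
Tree: B1–B2, B2–B3

Each bag holds 3 vertices, so the decomposition has width 2, which upper-bounds the treewidth. On the other hand G contains the 3-clique {a, c, d}. A clique must lie in a single bag of any decomposition, so no decomposition can have width below 2. Therefore the treewidth is 2.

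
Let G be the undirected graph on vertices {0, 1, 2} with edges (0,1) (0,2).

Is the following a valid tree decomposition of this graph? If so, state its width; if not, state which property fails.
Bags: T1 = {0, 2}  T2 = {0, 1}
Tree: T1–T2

Checking the three conditions: (i) the bags cover all of {0, 1, 2}; (ii) for each edge, some bag contains both endpoints; (iii) the bags containing any fixed vertex form a subtree. All hold, so the decomposition is valid with width 2 − 1 = 1.

Yes; width 1.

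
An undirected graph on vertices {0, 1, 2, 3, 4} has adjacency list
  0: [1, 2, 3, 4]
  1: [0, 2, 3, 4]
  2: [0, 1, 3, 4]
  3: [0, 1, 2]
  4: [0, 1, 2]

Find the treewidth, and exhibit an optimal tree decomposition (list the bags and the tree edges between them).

Treewidth 3.
One such decomposition:
Bags: B1 = {0, 1, 2, 4}  B2 = {0, 1, 2, 3}
Tree: B1–B2

Every bag has size at most 4, so the width is 4 − 1 = 3 and tw(G) ≤ 3. Conversely, {0, 1, 2, 3} is a clique of size 4, and the vertices of any clique must share a bag in every tree decomposition; so some bag has ≥ 4 vertices and tw(G) ≥ 3. Combining the bounds, tw(G) = 3.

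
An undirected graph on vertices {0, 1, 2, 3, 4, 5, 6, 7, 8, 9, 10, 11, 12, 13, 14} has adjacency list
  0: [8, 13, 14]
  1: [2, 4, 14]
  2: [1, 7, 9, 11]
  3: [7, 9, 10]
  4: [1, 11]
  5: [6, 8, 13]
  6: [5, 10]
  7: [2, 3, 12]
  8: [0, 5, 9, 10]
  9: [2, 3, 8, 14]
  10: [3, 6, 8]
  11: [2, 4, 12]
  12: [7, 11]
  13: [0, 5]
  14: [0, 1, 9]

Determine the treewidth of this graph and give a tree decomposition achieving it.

Treewidth 3.
One such decomposition:
Bags: B1 = {0, 5, 6, 13}  B2 = {0, 5, 6, 8}  B3 = {0, 6, 8, 10}  B4 = {0, 8, 10, 14}  B5 = {8, 9, 10, 14}  B6 = {3, 9, 10, 14}  B7 = {1, 3, 9, 14}  B8 = {1, 2, 3, 9}  B9 = {1, 2, 3, 7}  B10 = {1, 2, 4, 7}  B11 = {2, 4, 7, 11}  B12 = {4, 7, 11, 12}
Tree: B1–B2, B2–B3, B3–B4, B4–B5, B5–B6, B6–B7, B7–B8, B8–B9, B9–B10, B10–B11, B11–B12

Each bag holds 4 vertices, so the decomposition has width 3, which upper-bounds the treewidth. For the lower bound: the 4 vertex sets {5,6,13}, {0}, {8}, {3,9,10,14} are disjoint, each induces a connected subgraph, and every pair is joined by at least one edge of G. Contracting each set to a single vertex therefore yields K_{4} as a minor, and since treewidth is minor-monotone, tw(G) ≥ tw(K_{4}) = 3. Therefore the treewidth is 3.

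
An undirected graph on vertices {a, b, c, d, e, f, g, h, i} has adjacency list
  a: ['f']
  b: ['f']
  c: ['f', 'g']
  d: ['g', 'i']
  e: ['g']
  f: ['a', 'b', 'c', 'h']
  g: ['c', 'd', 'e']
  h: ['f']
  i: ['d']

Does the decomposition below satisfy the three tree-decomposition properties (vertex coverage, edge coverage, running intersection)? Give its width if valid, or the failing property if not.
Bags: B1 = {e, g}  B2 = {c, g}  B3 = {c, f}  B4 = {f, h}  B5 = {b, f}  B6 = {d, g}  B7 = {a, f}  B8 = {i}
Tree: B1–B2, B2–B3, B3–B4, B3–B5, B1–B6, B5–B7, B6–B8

No — edge (d,i) lies in no bag.

A tree decomposition must satisfy three properties: every vertex lies in some bag; for every edge, both endpoints lie together in some bag; and for every vertex, the bags containing it form a connected subtree. Here edge (d,i) lies in no bag, so the decomposition is invalid.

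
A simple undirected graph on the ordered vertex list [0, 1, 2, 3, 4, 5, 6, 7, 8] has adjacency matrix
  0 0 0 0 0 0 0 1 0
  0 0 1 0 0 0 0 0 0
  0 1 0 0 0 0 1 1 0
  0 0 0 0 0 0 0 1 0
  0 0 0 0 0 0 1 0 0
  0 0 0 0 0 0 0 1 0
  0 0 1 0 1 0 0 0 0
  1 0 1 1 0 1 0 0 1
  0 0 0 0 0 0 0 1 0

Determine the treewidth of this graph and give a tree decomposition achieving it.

Treewidth 1.
One optimal decomposition is:
Bags: B1 = {2, 7}  B2 = {2, 6}  B3 = {4, 6}  B4 = {5, 7}  B5 = {7, 8}  B6 = {3, 7}  B7 = {0, 7}  B8 = {1, 2}
Tree: B1–B2, B2–B3, B1–B4, B1–B5, B5–B6, B1–B7, B2–B8

Each bag holds 2 vertices, so the decomposition has width 1, which upper-bounds the treewidth. Any graph with an edge has treewidth ≥ 1, and G has the edge 2–7. Combining the bounds, tw(G) = 1.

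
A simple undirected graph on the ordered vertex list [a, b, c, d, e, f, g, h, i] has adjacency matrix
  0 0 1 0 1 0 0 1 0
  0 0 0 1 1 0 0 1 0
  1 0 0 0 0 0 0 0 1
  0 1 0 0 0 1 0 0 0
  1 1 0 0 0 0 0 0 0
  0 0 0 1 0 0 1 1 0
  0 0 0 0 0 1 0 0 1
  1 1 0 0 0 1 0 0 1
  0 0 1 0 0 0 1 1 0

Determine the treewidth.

A width-3 tree decomposition is:
Bags: B1 = {a, c, g, i}  B2 = {a, g, h, i}  B3 = {a, f, g, h}  B4 = {a, e, f, h}  B5 = {b, e, f, h}  B6 = {b, d, e, f}
Tree: B1–B2, B2–B3, B3–B4, B4–B5, B5–B6
The largest bag has 4 vertices, giving width 3; this decomposition certifies tw(G) ≤ 3. For the lower bound: the 4 vertex sets {c,g,i}, {a}, {h}, {b,d,e,f} are disjoint, each induces a connected subgraph, and every pair is joined by at least one edge of G. Contracting each set to a single vertex therefore yields K_{4} as a minor, and since treewidth is minor-monotone, tw(G) ≥ tw(K_{4}) = 3. Combining the bounds, tw(G) = 3.

3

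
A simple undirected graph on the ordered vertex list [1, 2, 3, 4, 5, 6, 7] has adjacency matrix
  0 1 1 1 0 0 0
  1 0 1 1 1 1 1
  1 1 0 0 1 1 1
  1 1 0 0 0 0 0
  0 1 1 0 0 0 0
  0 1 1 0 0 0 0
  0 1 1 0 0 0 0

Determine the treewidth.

2

A width-2 tree decomposition is:
Bags: B1 = {1, 2, 3}  B2 = {2, 3, 6}  B3 = {2, 3, 5}  B4 = {1, 2, 4}  B5 = {2, 3, 7}
Tree: B1–B2, B1–B3, B1–B4, B1–B5
Every bag has size at most 3, so the width is 3 − 1 = 2 and tw(G) ≤ 2. For the lower bound, the 3 vertices {1, 2, 3} are pairwise adjacent, and any tree decomposition puts a clique entirely inside one bag — forcing width ≥ 2. The upper and lower bounds meet at 2, so that is the treewidth.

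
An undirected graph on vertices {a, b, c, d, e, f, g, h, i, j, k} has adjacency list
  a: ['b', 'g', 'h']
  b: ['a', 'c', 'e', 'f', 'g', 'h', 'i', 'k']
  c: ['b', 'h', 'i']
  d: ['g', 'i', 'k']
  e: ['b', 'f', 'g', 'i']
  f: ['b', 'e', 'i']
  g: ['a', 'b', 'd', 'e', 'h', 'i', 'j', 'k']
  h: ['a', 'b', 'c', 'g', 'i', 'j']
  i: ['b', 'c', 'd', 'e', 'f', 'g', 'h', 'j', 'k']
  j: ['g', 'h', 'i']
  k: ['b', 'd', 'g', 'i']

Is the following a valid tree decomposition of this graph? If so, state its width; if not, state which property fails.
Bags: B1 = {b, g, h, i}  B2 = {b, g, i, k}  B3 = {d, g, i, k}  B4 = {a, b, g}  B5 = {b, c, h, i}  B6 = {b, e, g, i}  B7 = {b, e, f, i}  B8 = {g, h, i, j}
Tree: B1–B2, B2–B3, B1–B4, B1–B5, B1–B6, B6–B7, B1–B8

A tree decomposition must satisfy three properties: every vertex lies in some bag; for every edge, both endpoints lie together in some bag; and for every vertex, the bags containing it form a connected subtree. Here edge (h,a) lies in no bag, so the decomposition is invalid.

No — edge (h,a) lies in no bag.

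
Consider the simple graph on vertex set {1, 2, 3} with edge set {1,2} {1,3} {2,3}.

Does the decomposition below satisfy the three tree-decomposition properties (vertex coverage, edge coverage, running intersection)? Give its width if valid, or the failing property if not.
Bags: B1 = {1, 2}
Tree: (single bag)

No — vertex 3 appears in no bag.

A tree decomposition must satisfy three properties: every vertex lies in some bag; for every edge, both endpoints lie together in some bag; and for every vertex, the bags containing it form a connected subtree. Here vertex 3 appears in no bag, so the decomposition is invalid.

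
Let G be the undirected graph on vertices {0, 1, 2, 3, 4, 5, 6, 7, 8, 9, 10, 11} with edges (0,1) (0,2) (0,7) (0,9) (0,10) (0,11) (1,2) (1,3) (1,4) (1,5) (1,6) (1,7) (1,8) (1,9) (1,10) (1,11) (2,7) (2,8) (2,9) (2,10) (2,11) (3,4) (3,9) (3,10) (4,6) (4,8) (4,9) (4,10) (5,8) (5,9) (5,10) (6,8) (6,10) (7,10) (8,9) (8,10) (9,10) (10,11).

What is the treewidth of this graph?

A width-4 tree decomposition is:
Bags: B1 = {1, 5, 8, 9, 10}  B2 = {1, 4, 8, 9, 10}  B3 = {1, 2, 8, 9, 10}  B4 = {0, 1, 2, 9, 10}  B5 = {1, 3, 4, 9, 10}  B6 = {1, 4, 6, 8, 10}  B7 = {0, 1, 2, 10, 11}  B8 = {0, 1, 2, 7, 10}
Tree: B1–B2, B1–B3, B3–B4, B2–B5, B2–B6, B4–B7, B7–B8
Each bag holds 5 vertices, so the decomposition has width 4, which upper-bounds the treewidth. On the other hand G contains the 5-clique {0, 1, 2, 9, 10}. A clique must lie in a single bag of any decomposition, so no decomposition can have width below 4. Therefore the treewidth is 4.

4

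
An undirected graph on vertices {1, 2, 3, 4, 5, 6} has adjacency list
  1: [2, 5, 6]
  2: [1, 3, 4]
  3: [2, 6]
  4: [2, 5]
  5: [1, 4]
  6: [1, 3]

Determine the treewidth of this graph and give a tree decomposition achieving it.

Each bag holds 3 vertices, so the decomposition has width 2, which upper-bounds the treewidth. Since 4–5–1–2–4 is a cycle in G, G is not acyclic. Forests are exactly the graphs of treewidth ≤ 1, so tw(G) ≥ 2. Therefore the treewidth is 2.

Treewidth 2.
One optimal decomposition is:
Bags: B1 = {2, 4, 5}  B2 = {1, 2, 5}  B3 = {1, 2, 3}  B4 = {1, 3, 6}
Tree: B1–B2, B2–B3, B3–B4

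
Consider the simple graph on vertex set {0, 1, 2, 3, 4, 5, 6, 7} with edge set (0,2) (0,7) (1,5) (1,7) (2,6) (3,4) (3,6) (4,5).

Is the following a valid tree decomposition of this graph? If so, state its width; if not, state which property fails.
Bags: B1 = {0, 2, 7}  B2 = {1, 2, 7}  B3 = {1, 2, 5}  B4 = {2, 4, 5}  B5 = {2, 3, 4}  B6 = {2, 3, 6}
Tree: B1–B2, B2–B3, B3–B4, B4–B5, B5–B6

Vertex coverage: the bags together contain {0, 1, 2, 3, 4, 5, 6, 7}, the full vertex set. Edge coverage: each edge of G has both endpoints in at least one bag. Running intersection: for every vertex, the bags containing it form a connected subtree. All three properties hold, so this is a valid tree decomposition of width max|bag| − 1 = 2, and hence tw(G) ≤ 2.

Yes; width 2.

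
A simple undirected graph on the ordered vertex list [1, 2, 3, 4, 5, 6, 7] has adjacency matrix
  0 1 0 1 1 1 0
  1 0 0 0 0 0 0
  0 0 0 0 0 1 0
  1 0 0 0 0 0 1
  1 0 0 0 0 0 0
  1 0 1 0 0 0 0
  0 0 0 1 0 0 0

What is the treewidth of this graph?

1

A width-1 tree decomposition is:
Bags: B1 = {1, 6}  B2 = {1, 4}  B3 = {1, 2}  B4 = {3, 6}  B5 = {4, 7}  B6 = {1, 5}
Tree: B1–B2, B1–B3, B1–B4, B2–B5, B1–B6
The largest bag has 2 vertices, giving width 1; this decomposition certifies tw(G) ≤ 1. Any graph with an edge has treewidth ≥ 1, and G has the edge 1–6. Therefore the treewidth is 1.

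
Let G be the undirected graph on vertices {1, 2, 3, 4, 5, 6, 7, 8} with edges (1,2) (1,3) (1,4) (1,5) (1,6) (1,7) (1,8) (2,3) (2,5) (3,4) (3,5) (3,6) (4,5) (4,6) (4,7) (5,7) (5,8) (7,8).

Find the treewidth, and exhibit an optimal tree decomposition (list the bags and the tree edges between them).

Each bag holds 4 vertices, so the decomposition has width 3, which upper-bounds the treewidth. Conversely, {1, 5, 7, 8} is a clique of size 4, and the vertices of any clique must share a bag in every tree decomposition; so some bag has ≥ 4 vertices and tw(G) ≥ 3. The upper and lower bounds meet at 3, so that is the treewidth.

Treewidth 3.
One such decomposition:
Bags: B1 = {1, 2, 3, 5}  B2 = {1, 3, 4, 5}  B3 = {1, 4, 5, 7}  B4 = {1, 5, 7, 8}  B5 = {1, 3, 4, 6}
Tree: B1–B2, B2–B3, B3–B4, B2–B5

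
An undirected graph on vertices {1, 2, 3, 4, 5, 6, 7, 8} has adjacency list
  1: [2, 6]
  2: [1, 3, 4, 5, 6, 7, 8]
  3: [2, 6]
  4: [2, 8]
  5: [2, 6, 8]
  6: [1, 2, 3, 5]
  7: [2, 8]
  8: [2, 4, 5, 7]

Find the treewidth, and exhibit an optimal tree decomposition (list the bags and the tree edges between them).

Treewidth 2.
One optimal decomposition is:
Bags: B1 = {2, 5, 8}  B2 = {2, 5, 6}  B3 = {2, 3, 6}  B4 = {2, 7, 8}  B5 = {2, 4, 8}  B6 = {1, 2, 6}
Tree: B1–B2, B2–B3, B1–B4, B4–B5, B2–B6

The largest bag has 3 vertices, giving width 2; this decomposition certifies tw(G) ≤ 2. On the other hand G contains the 3-clique {2, 4, 8}. A clique must lie in a single bag of any decomposition, so no decomposition can have width below 2. The upper and lower bounds meet at 2, so that is the treewidth.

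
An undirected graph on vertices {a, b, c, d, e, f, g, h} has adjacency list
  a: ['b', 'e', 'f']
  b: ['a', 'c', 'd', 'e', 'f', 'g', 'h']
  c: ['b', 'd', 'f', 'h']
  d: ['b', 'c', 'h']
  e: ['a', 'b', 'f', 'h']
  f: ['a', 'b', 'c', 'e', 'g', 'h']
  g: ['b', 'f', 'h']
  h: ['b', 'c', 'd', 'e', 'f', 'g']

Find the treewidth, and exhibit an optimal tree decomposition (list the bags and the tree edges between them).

Treewidth 3.
One optimal decomposition is:
Bags: B1 = {b, c, f, h}  B2 = {b, c, d, h}  B3 = {b, e, f, h}  B4 = {b, f, g, h}  B5 = {a, b, e, f}
Tree: B1–B2, B1–B3, B1–B4, B3–B5

Every bag has size at most 4, so the width is 4 − 1 = 3 and tw(G) ≤ 3. Conversely, {b, c, d, h} is a clique of size 4, and the vertices of any clique must share a bag in every tree decomposition; so some bag has ≥ 4 vertices and tw(G) ≥ 3. Hence tw(G) = 3 exactly.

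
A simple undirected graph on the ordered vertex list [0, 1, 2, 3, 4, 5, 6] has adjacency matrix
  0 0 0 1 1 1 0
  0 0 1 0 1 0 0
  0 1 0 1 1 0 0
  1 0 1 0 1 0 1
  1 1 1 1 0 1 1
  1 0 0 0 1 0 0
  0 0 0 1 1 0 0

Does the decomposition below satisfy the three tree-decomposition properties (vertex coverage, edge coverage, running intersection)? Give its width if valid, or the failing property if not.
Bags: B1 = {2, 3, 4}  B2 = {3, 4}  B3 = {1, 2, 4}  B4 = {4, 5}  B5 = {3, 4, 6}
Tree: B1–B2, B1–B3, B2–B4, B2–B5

A tree decomposition must satisfy three properties: every vertex lies in some bag; for every edge, both endpoints lie together in some bag; and for every vertex, the bags containing it form a connected subtree. Here vertex 0 appears in no bag, so the decomposition is invalid.

No — vertex 0 appears in no bag.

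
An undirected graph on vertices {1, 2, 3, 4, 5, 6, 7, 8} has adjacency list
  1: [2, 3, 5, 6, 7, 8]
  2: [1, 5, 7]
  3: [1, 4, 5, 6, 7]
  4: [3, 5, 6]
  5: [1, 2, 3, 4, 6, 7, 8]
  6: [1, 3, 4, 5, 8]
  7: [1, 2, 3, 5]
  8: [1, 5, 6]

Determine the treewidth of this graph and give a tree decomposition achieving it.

Treewidth 3.
One optimal decomposition is:
Bags: B1 = {1, 2, 5, 7}  B2 = {1, 3, 5, 7}  B3 = {1, 3, 5, 6}  B4 = {1, 5, 6, 8}  B5 = {3, 4, 5, 6}
Tree: B1–B2, B2–B3, B3–B4, B3–B5

Each bag holds 4 vertices, so the decomposition has width 3, which upper-bounds the treewidth. For the lower bound, the 4 vertices {1, 5, 6, 8} are pairwise adjacent, and any tree decomposition puts a clique entirely inside one bag — forcing width ≥ 3. Hence tw(G) = 3 exactly.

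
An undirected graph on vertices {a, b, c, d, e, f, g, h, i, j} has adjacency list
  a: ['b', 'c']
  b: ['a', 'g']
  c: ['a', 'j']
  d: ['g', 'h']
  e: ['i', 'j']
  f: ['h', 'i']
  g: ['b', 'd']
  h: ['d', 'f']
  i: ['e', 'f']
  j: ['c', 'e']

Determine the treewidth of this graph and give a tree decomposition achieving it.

Treewidth 2.
Bags: B1 = {a, c, j}  B2 = {a, b, j}  B3 = {b, g, j}  B4 = {d, g, j}  B5 = {d, h, j}  B6 = {f, h, j}  B7 = {f, i, j}  B8 = {e, i, j}
Tree: B1–B2, B2–B3, B3–B4, B4–B5, B5–B6, B6–B7, B7–B8

Each bag holds 3 vertices, so the decomposition has width 2, which upper-bounds the treewidth. The edges j–c–a–b–g–d–h–f–i–e–j form a cycle, so G is not a tree and its treewidth is at least 2. Combining the bounds, tw(G) = 2.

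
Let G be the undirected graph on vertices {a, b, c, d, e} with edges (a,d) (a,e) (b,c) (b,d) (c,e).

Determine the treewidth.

2

A width-2 tree decomposition is:
Bags: B1 = {b, c, d}  B2 = {c, d, e}  B3 = {a, d, e}
Tree: B1–B2, B2–B3
Every bag has size at most 3, so the width is 3 − 1 = 2 and tw(G) ≤ 2. The edges d–b–c–e–a–d form a cycle, so G is not a tree and its treewidth is at least 2. Therefore the treewidth is 2.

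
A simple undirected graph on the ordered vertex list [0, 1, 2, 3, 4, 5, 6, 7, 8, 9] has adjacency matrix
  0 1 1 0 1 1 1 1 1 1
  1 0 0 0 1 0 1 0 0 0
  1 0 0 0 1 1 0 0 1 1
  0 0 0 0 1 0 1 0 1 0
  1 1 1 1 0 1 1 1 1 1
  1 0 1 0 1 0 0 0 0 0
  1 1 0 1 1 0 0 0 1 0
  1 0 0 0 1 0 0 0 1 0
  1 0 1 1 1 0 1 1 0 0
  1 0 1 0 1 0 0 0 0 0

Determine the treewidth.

3

A width-3 tree decomposition is:
Bags: B1 = {0, 2, 4, 9}  B2 = {0, 2, 4, 8}  B3 = {0, 4, 7, 8}  B4 = {0, 4, 6, 8}  B5 = {0, 2, 4, 5}  B6 = {0, 1, 4, 6}  B7 = {3, 4, 6, 8}
Tree: B1–B2, B2–B3, B3–B4, B2–B5, B4–B6, B4–B7
Every bag has size at most 4, so the width is 4 − 1 = 3 and tw(G) ≤ 3. For the lower bound, the 4 vertices {0, 1, 4, 6} are pairwise adjacent, and any tree decomposition puts a clique entirely inside one bag — forcing width ≥ 3. Therefore the treewidth is 3.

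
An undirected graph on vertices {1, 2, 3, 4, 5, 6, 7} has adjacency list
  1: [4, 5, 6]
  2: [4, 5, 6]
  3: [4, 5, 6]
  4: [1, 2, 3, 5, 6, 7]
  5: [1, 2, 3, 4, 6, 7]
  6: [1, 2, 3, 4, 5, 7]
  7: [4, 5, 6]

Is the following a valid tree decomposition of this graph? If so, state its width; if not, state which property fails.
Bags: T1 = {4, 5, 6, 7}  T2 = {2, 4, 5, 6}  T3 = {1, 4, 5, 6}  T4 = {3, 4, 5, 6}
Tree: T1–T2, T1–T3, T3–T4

Yes; width 3.

Vertex coverage: the bags together contain {1, 2, 3, 4, 5, 6, 7}, the full vertex set. Edge coverage: each edge of G has both endpoints in at least one bag. Running intersection: for every vertex, the bags containing it form a connected subtree. All three properties hold, so this is a valid tree decomposition of width max|bag| − 1 = 3, and hence tw(G) ≤ 3.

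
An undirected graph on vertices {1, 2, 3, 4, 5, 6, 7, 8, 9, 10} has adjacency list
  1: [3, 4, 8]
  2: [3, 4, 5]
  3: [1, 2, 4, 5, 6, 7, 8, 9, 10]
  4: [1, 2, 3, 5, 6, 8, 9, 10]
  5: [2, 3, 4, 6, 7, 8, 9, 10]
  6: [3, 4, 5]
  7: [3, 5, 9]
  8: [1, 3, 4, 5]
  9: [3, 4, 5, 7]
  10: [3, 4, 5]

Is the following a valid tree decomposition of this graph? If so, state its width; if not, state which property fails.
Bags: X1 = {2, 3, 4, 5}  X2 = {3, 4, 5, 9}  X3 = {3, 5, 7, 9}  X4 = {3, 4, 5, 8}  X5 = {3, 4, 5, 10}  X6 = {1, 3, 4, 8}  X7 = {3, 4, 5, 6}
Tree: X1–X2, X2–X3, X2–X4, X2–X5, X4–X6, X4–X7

Vertex coverage: the bags together contain {1, 2, 3, 4, 5, 6, 7, 8, 9, 10}, the full vertex set. Edge coverage: each edge of G has both endpoints in at least one bag. Running intersection: for every vertex, the bags containing it form a connected subtree. All three properties hold, so this is a valid tree decomposition of width max|bag| − 1 = 3, and hence tw(G) ≤ 3.

Yes; width 3.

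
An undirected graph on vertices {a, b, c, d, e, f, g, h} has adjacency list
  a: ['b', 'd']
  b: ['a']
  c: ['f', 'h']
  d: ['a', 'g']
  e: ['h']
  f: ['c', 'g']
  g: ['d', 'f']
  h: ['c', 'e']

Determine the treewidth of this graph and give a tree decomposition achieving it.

Each bag holds 2 vertices, so the decomposition has width 1, which upper-bounds the treewidth. Any graph with an edge has treewidth ≥ 1, and G has the edge b–a. Hence tw(G) = 1 exactly.

Treewidth 1.
Bags: B1 = {a, b}  B2 = {a, d}  B3 = {d, g}  B4 = {f, g}  B5 = {c, f}  B6 = {c, h}  B7 = {e, h}
Tree: B1–B2, B2–B3, B3–B4, B4–B5, B5–B6, B6–B7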